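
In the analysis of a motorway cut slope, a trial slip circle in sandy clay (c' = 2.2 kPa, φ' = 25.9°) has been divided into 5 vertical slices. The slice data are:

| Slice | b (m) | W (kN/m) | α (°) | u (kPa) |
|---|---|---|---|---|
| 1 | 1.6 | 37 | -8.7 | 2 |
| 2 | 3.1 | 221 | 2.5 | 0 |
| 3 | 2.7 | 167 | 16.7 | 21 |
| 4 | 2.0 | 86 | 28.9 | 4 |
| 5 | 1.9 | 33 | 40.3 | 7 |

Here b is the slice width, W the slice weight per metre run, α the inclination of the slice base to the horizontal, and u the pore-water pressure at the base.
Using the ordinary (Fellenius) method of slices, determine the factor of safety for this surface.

Ordinary method of slices: FS = Σ[c'·Δl_i + (W_i cosα_i − u_i·Δl_i)·tanφ'] / Σ W_i sinα_i, with Δl_i = b_i / cosα_i.
Slice 1: Δl = 1.6/cos(-8.7°) = 1.619 m; N'_1 = 37·cos(-8.7°) − 2·1.619 = 33.3; c'Δl = 3.56; W sinα = -5.6
Slice 2: Δl = 3.1/cos2.5° = 3.103 m; N'_2 = 221·cos2.5° − 0·3.103 = 220.8; c'Δl = 6.83; W sinα = 9.6
Slice 3: Δl = 2.7/cos16.7° = 2.819 m; N'_3 = 167·cos16.7° − 21·2.819 = 100.8; c'Δl = 6.20; W sinα = 48.0
Slice 4: Δl = 2.0/cos28.9° = 2.285 m; N'_4 = 86·cos28.9° − 4·2.285 = 66.2; c'Δl = 5.03; W sinα = 41.6
Slice 5: Δl = 1.9/cos40.3° = 2.491 m; N'_5 = 33·cos40.3° − 7·2.491 = 7.7; c'Δl = 5.48; W sinα = 21.3
Σc'Δl = 27.1 kN/m; ΣN' = 428.8 kN/m; ΣW sinα = 114.9 kN/m
Resisting = 27.1 + 428.8·tan25.9° = 27.1 + 208.2 = 235.3 kN/m
FS = 235.3 / 114.9 = 2.047

FS = 2.05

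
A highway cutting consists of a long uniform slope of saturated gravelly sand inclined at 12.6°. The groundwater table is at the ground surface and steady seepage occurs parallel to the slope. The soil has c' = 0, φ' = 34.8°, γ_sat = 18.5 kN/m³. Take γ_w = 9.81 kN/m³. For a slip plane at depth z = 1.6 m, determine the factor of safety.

FS = 1.46

With seepage parallel to the slope and the water table at the surface, the effective normal stress on the slip plane uses the buoyant unit weight γ' = γ_sat − γ_w while the driving shear stress uses γ_sat:
FS = [c' + γ' z cos²β tanφ'] / [γ_sat z sinβ cosβ]
(For c' = 0 this reduces to FS = (γ'/γ_sat)·tanφ'/tanβ.)
γ' = 18.5 − 9.81 = 8.69 kN/m³
Numerator = 0.0 + 8.69·1.6·cos²12.6°·tan34.8° = 0.0 + 8.69·1.6·0.9524·0.6950 = 9.204 kPa
Denominator = 18.5·1.6·sin12.6°·cos12.6° = 18.5·1.6·0.2181·0.9759 = 6.302 kPa
FS = 9.204 / 6.302 = 1.461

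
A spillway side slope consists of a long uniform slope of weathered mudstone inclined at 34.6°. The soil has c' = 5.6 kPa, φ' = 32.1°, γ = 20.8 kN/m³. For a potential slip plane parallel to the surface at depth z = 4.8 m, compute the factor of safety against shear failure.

FS = 1.03

For an infinite slope with a slip plane parallel to the surface (no pore pressure): FS = [c' + γz cos²β tanφ'] / [γz sinβ cosβ].
γz = 20.8·4.8 = 99.84 kN/m²
Numerator = 5.6 + 99.84·cos²34.6°·tan32.1° = 5.6 + 99.84·0.6776·0.6273 = 48.035 kPa
Denominator = 99.84·sin34.6°·cos34.6° = 99.84·0.5678·0.8231 = 46.666 kPa
FS = 48.035 / 46.666 = 1.029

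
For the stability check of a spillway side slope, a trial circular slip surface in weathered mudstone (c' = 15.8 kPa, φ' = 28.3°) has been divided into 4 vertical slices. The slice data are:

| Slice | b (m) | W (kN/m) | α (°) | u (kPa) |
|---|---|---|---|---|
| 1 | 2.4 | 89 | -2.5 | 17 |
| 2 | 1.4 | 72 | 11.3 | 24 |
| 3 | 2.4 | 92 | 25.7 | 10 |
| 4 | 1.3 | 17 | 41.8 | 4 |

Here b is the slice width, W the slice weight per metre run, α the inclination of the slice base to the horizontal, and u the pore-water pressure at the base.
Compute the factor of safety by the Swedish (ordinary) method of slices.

Ordinary method of slices: FS = Σ[c'·Δl_i + (W_i cosα_i − u_i·Δl_i)·tanφ'] / Σ W_i sinα_i, with Δl_i = b_i / cosα_i.
Slice 1: Δl = 2.4/cos(-2.5°) = 2.402 m; N'_1 = 89·cos(-2.5°) − 17·2.402 = 48.1; c'Δl = 37.96; W sinα = -3.9
Slice 2: Δl = 1.4/cos11.3° = 1.428 m; N'_2 = 72·cos11.3° − 24·1.428 = 36.3; c'Δl = 22.56; W sinα = 14.1
Slice 3: Δl = 2.4/cos25.7° = 2.663 m; N'_3 = 92·cos25.7° − 10·2.663 = 56.3; c'Δl = 42.08; W sinα = 39.9
Slice 4: Δl = 1.3/cos41.8° = 1.744 m; N'_4 = 17·cos41.8° − 4·1.744 = 5.7; c'Δl = 27.55; W sinα = 11.3
Σc'Δl = 130.1 kN/m; ΣN' = 146.4 kN/m; ΣW sinα = 61.5 kN/m
Resisting = 130.1 + 146.4·tan28.3° = 130.1 + 78.8 = 209.0 kN/m
FS = 209.0 / 61.5 = 3.400

FS = 3.40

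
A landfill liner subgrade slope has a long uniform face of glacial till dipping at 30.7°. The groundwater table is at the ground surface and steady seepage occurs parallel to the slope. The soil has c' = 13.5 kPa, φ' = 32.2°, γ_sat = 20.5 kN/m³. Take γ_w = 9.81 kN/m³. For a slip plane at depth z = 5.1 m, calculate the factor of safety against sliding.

With seepage parallel to the slope and the water table at the surface, the effective normal stress on the slip plane uses the buoyant unit weight γ' = γ_sat − γ_w while the driving shear stress uses γ_sat:
FS = [c' + γ' z cos²β tanφ'] / [γ_sat z sinβ cosβ]
γ' = 20.5 − 9.81 = 10.69 kN/m³
Numerator = 13.5 + 10.69·5.1·cos²30.7°·tan32.2° = 13.5 + 10.69·5.1·0.7393·0.6297 = 38.884 kPa
Denominator = 20.5·5.1·sin30.7°·cos30.7° = 20.5·5.1·0.5105·0.8599 = 45.897 kPa
FS = 38.884 / 45.897 = 0.847

FS = 0.85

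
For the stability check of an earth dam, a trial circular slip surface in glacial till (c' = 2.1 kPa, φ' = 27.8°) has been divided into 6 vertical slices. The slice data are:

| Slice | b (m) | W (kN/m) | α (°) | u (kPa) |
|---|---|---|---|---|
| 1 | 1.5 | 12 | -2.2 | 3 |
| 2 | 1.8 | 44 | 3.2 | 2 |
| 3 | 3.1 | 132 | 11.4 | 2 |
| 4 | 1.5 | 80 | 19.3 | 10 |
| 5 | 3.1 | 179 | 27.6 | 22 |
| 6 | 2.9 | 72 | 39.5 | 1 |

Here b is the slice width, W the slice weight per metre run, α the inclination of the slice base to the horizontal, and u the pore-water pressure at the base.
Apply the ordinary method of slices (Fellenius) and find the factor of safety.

Ordinary method of slices: FS = Σ[c'·Δl_i + (W_i cosα_i − u_i·Δl_i)·tanφ'] / Σ W_i sinα_i, with Δl_i = b_i / cosα_i.
Slice 1: Δl = 1.5/cos(-2.2°) = 1.501 m; N'_1 = 12·cos(-2.2°) − 3·1.501 = 7.5; c'Δl = 3.15; W sinα = -0.5
Slice 2: Δl = 1.8/cos3.2° = 1.803 m; N'_2 = 44·cos3.2° − 2·1.803 = 40.3; c'Δl = 3.79; W sinα = 2.5
Slice 3: Δl = 3.1/cos11.4° = 3.162 m; N'_3 = 132·cos11.4° − 2·3.162 = 123.1; c'Δl = 6.64; W sinα = 26.1
Slice 4: Δl = 1.5/cos19.3° = 1.589 m; N'_4 = 80·cos19.3° − 10·1.589 = 59.6; c'Δl = 3.34; W sinα = 26.4
Slice 5: Δl = 3.1/cos27.6° = 3.498 m; N'_5 = 179·cos27.6° − 22·3.498 = 81.7; c'Δl = 7.35; W sinα = 82.9
Slice 6: Δl = 2.9/cos39.5° = 3.758 m; N'_6 = 72·cos39.5° − 1·3.758 = 51.8; c'Δl = 7.89; W sinα = 45.8
Σc'Δl = 32.2 kN/m; ΣN' = 364.0 kN/m; ΣW sinα = 183.3 kN/m
Resisting = 32.2 + 364.0·tan27.8° = 32.2 + 191.9 = 224.1 kN/m
FS = 224.1 / 183.3 = 1.223

FS = 1.22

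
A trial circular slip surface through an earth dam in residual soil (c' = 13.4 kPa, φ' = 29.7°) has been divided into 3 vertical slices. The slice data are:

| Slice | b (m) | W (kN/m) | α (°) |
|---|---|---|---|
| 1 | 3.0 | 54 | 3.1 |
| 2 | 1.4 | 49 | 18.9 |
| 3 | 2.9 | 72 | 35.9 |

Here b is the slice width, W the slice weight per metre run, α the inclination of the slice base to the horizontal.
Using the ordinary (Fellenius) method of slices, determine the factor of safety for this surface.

Ordinary method of slices: FS = Σ[c'·Δl_i + (W_i cosα_i)·tanφ'] / Σ W_i sinα_i, with Δl_i = b_i / cosα_i.
Slice 1: Δl = 3.0/cos3.1° = 3.004 m; N'_1 = 54·cos3.1° = 53.9; c'Δl = 40.26; W sinα = 2.9
Slice 2: Δl = 1.4/cos18.9° = 1.480 m; N'_2 = 49·cos18.9° = 46.4; c'Δl = 19.83; W sinα = 15.9
Slice 3: Δl = 2.9/cos35.9° = 3.580 m; N'_3 = 72·cos35.9° = 58.3; c'Δl = 47.97; W sinα = 42.2
Σc'Δl = 108.1 kN/m; ΣN' = 158.6 kN/m; ΣW sinα = 61.0 kN/m
Resisting = 108.1 + 158.6·tan29.7° = 108.1 + 90.5 = 198.5 kN/m
FS = 198.5 / 61.0 = 3.254

FS = 3.25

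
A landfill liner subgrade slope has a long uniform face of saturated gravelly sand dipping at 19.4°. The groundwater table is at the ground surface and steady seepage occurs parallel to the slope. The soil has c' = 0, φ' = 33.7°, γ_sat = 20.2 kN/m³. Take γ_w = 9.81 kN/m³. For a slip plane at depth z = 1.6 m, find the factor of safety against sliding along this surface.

FS = 0.97

With seepage parallel to the slope and the water table at the surface, the effective normal stress on the slip plane uses the buoyant unit weight γ' = γ_sat − γ_w while the driving shear stress uses γ_sat:
FS = [c' + γ' z cos²β tanφ'] / [γ_sat z sinβ cosβ]
(For c' = 0 this reduces to FS = (γ'/γ_sat)·tanφ'/tanβ.)
γ' = 20.2 − 9.81 = 10.39 kN/m³
Numerator = 0.0 + 10.39·1.6·cos²19.4°·tan33.7° = 0.0 + 10.39·1.6·0.8897·0.6669 = 9.864 kPa
Denominator = 20.2·1.6·sin19.4°·cos19.4° = 20.2·1.6·0.3322·0.9432 = 10.126 kPa
FS = 9.864 / 10.126 = 0.974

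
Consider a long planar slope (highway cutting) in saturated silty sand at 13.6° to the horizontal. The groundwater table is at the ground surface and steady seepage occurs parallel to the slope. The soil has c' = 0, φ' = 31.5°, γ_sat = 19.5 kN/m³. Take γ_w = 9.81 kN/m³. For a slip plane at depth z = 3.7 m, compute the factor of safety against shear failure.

With seepage parallel to the slope and the water table at the surface, the effective normal stress on the slip plane uses the buoyant unit weight γ' = γ_sat − γ_w while the driving shear stress uses γ_sat:
FS = [c' + γ' z cos²β tanφ'] / [γ_sat z sinβ cosβ]
(For c' = 0 this reduces to FS = (γ'/γ_sat)·tanφ'/tanβ.)
γ' = 19.5 − 9.81 = 9.69 kN/m³
Numerator = 0.0 + 9.69·3.7·cos²13.6°·tan31.5° = 0.0 + 9.69·3.7·0.9447·0.6128 = 20.756 kPa
Denominator = 19.5·3.7·sin13.6°·cos13.6° = 19.5·3.7·0.2351·0.9720 = 16.490 kPa
FS = 20.756 / 16.490 = 1.259

FS = 1.26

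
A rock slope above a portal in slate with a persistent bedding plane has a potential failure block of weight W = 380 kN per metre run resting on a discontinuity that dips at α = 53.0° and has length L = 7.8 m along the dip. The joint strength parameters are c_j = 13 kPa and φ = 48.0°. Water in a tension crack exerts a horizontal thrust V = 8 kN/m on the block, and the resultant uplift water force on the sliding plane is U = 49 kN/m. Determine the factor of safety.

FS = 0.95

Resolving the block weight along and normal to the plane and applying the Mohr–Coulomb strength on the joint:
N' = W cosα − U − V sinα = 380·cos53.0° − 49 − 8·sin53.0° = 173.3 kN/m
Driving force T = W sinα + V cosα = 380·sin53.0° + 8·cos53.0° = 308.3 kN/m
Resisting force R = c_j·L + N'·tanφ = 13·7.8 + 173.3·tan48.0° = 101.4 + 192.5 = 293.9 kN/m
FS = R / T = 293.9 / 308.3 = 0.953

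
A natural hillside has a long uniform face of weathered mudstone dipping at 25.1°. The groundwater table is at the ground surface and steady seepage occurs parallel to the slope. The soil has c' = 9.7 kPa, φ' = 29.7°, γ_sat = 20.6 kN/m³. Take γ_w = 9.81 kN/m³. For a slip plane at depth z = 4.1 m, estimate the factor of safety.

With seepage parallel to the slope and the water table at the surface, the effective normal stress on the slip plane uses the buoyant unit weight γ' = γ_sat − γ_w while the driving shear stress uses γ_sat:
FS = [c' + γ' z cos²β tanφ'] / [γ_sat z sinβ cosβ]
γ' = 20.6 − 9.81 = 10.79 kN/m³
Numerator = 9.7 + 10.79·4.1·cos²25.1°·tan29.7° = 9.7 + 10.79·4.1·0.8201·0.5704 = 30.393 kPa
Denominator = 20.6·4.1·sin25.1°·cos25.1° = 20.6·4.1·0.4242·0.9056 = 32.445 kPa
FS = 30.393 / 32.445 = 0.937

FS = 0.94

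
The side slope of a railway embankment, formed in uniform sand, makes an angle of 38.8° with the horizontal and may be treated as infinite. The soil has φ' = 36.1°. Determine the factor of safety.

For a dry cohesionless infinite slope the factor of safety is FS = tanφ' / tanβ.
FS = tan36.1° / tan38.8° = 0.7292 / 0.8040 = 0.907

FS = 0.91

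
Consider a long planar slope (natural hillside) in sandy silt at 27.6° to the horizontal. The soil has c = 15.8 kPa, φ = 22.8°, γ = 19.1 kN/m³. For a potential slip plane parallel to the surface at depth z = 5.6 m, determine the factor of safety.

For an infinite slope with a slip plane parallel to the surface (no pore pressure): FS = [c + γz cos²β tanφ] / [γz sinβ cosβ].
γz = 19.1·5.6 = 106.96 kN/m²
Numerator = 15.8 + 106.96·cos²27.6°·tan22.8° = 15.8 + 106.96·0.7854·0.4204 = 51.111 kPa
Denominator = 106.96·sin27.6°·cos27.6° = 106.96·0.4633·0.8862 = 43.915 kPa
FS = 51.111 / 43.915 = 1.164

FS = 1.16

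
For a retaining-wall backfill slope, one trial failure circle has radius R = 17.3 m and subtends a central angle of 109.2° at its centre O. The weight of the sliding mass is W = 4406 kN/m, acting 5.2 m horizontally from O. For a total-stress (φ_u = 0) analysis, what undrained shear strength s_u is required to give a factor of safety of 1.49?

FS = s_u·L_a·R / (W·d), so s_u = FS·W·d / (L_a·R).
Arc length L_a = R·θ = 17.3·(109.2°·π/180) = 17.3·1.9059 = 32.97 m
s_u = 1.49·4406·5.2 / (32.97·17.3) = 34137.7 / 570.42 = 59.85 kPa

s_u = 59.8 kPa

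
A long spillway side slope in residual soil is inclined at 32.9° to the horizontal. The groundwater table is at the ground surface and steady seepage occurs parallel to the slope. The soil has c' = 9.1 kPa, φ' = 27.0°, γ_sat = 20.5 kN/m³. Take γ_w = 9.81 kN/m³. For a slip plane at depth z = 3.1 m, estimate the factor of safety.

FS = 0.72

With seepage parallel to the slope and the water table at the surface, the effective normal stress on the slip plane uses the buoyant unit weight γ' = γ_sat − γ_w while the driving shear stress uses γ_sat:
FS = [c' + γ' z cos²β tanφ'] / [γ_sat z sinβ cosβ]
γ' = 20.5 − 9.81 = 10.69 kN/m³
Numerator = 9.1 + 10.69·3.1·cos²32.9°·tan27.0° = 9.1 + 10.69·3.1·0.7050·0.5095 = 21.003 kPa
Denominator = 20.5·3.1·sin32.9°·cos32.9° = 20.5·3.1·0.5432·0.8396 = 28.983 kPa
FS = 21.003 / 28.983 = 0.725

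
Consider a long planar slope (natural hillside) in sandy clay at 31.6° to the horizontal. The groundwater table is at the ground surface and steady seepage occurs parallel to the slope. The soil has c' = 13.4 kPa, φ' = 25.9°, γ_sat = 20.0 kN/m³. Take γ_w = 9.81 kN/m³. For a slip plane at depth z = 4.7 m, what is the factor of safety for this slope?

With seepage parallel to the slope and the water table at the surface, the effective normal stress on the slip plane uses the buoyant unit weight γ' = γ_sat − γ_w while the driving shear stress uses γ_sat:
FS = [c' + γ' z cos²β tanφ'] / [γ_sat z sinβ cosβ]
γ' = 20.0 − 9.81 = 10.19 kN/m³
Numerator = 13.4 + 10.19·4.7·cos²31.6°·tan25.9° = 13.4 + 10.19·4.7·0.7254·0.4856 = 30.271 kPa
Denominator = 20.0·4.7·sin31.6°·cos31.6° = 20.0·4.7·0.5240·0.8517 = 41.952 kPa
FS = 30.271 / 41.952 = 0.722

FS = 0.72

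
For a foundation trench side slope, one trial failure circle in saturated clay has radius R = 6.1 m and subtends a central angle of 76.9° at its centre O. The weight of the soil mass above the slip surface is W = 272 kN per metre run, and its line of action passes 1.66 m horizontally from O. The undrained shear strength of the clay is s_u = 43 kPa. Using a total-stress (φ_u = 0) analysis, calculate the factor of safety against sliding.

Taking moments about the centre O, the resisting moment is provided by the undrained shear strength acting along the arc:
Arc length L_a = R·θ = 6.1·(76.9°·π/180) = 6.1·1.3422 = 8.19 m
M_R = s_u·L_a·R = 43·8.19·6.1 = 2147.5 kN·m/m
M_D = W·d = 272·1.66 = 451.5 kN·m/m
FS = M_R / M_D = 2147.5 / 451.5 = 4.756

FS = 4.76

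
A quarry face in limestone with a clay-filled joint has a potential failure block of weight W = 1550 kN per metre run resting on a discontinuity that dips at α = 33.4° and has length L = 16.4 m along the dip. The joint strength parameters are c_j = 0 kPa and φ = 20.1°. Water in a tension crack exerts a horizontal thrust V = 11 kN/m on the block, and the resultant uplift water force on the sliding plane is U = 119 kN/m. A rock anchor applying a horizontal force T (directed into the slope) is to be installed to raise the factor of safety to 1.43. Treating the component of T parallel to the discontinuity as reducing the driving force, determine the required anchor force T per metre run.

Resolving forces along and normal to the sliding plane, with the horizontal anchor force T adding T·sinα to the effective normal force and T·cosα acting up the plane against the driving force:
FS = [c_jL + (W cosα − U − V sinα + T sinα) tanφ] / [W sinα + V cosα − T cosα]
Without the anchor: N' = 1169.0 kN/m, driving T_d = 862.4 kN/m, resisting R = 0·16.4 + 1169.0·tan20.1° = 427.8 kN/m, FS = 0.50.
Setting FS = 1.43 and solving for T:
1.43·(862.4 − T cos33.4°) = 427.8 + T sin33.4°·tan20.1°
T·(sin33.4°·tan20.1° + 1.43·cos33.4°) = 1.43·862.4 − 427.8
T·(0.5505·0.3659 + 1.43·0.8348) = 1233.3 − 427.8 = 805.5
T·1.3953 = 805.5
T = 577.3 kN/m

T = 577 kN/m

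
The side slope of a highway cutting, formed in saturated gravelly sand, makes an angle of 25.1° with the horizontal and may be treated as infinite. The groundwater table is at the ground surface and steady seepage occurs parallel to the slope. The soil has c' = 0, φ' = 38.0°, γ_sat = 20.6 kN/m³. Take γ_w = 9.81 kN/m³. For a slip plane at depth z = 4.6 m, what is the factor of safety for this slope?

FS = 0.87

With seepage parallel to the slope and the water table at the surface, the effective normal stress on the slip plane uses the buoyant unit weight γ' = γ_sat − γ_w while the driving shear stress uses γ_sat:
FS = [c' + γ' z cos²β tanφ'] / [γ_sat z sinβ cosβ]
(For c' = 0 this reduces to FS = (γ'/γ_sat)·tanφ'/tanβ.)
γ' = 20.6 − 9.81 = 10.79 kN/m³
Numerator = 0.0 + 10.79·4.6·cos²25.1°·tan38.0° = 0.0 + 10.79·4.6·0.8201·0.7813 = 31.800 kPa
Denominator = 20.6·4.6·sin25.1°·cos25.1° = 20.6·4.6·0.4242·0.9056 = 36.401 kPa
FS = 31.800 / 36.401 = 0.874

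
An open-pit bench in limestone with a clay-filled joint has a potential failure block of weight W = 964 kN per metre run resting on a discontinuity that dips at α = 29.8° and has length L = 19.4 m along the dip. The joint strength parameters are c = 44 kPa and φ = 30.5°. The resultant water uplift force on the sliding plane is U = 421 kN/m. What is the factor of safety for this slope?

Resolving the block weight along and normal to the plane and applying the Mohr–Coulomb strength on the joint:
N' = W cosα − U = 964·cos29.8° − 421 = 415.5 kN/m
Driving force T = W sinα = 964·sin29.8° = 479.1 kN/m
Resisting force R = c·L + N'·tanφ = 44·19.4 + 415.5·tan30.5° = 853.6 + 244.8 = 1098.4 kN/m
FS = R / T = 1098.4 / 479.1 = 2.293

FS = 2.29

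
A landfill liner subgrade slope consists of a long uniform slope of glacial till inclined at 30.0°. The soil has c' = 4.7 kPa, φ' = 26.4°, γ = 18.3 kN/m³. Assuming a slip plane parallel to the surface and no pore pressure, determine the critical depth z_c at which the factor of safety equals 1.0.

z_c = 4.23 m

Setting FS = 1.00 in FS = [c' + γz cos²β tanφ'] / [γz sinβ cosβ] and solving for z:
z = c' / [γ cosβ (FS·sinβ − cosβ·tanφ')]
  = 4.7 / [18.3·cos30.0°·(1.00·sin30.0° − cos30.0°·tan26.4°)]
  = 4.7 / [18.3·0.8660·(1.00·0.5000 − 0.8660·0.4964)]
  = 4.7 / 1.1110 = 4.230 m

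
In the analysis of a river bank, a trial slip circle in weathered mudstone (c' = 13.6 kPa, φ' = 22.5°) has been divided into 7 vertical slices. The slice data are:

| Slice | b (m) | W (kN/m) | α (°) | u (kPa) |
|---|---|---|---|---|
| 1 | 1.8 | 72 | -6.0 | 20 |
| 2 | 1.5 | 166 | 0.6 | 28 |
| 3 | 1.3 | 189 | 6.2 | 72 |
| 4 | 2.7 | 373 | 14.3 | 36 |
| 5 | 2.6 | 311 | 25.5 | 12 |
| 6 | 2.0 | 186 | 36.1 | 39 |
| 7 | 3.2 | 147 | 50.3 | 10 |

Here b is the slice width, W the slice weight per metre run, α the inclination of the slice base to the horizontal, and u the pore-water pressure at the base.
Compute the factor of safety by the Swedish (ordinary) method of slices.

FS = 1.29

Ordinary method of slices: FS = Σ[c'·Δl_i + (W_i cosα_i − u_i·Δl_i)·tanφ'] / Σ W_i sinα_i, with Δl_i = b_i / cosα_i.
Slice 1: Δl = 1.8/cos(-6.0°) = 1.810 m; N'_1 = 72·cos(-6.0°) − 20·1.810 = 35.4; c'Δl = 24.61; W sinα = -7.5
Slice 2: Δl = 1.5/cos0.6° = 1.500 m; N'_2 = 166·cos0.6° − 28·1.500 = 124.0; c'Δl = 20.40; W sinα = 1.7
Slice 3: Δl = 1.3/cos6.2° = 1.308 m; N'_3 = 189·cos6.2° − 72·1.308 = 93.7; c'Δl = 17.78; W sinα = 20.4
Slice 4: Δl = 2.7/cos14.3° = 2.786 m; N'_4 = 373·cos14.3° − 36·2.786 = 261.1; c'Δl = 37.89; W sinα = 92.1
Slice 5: Δl = 2.6/cos25.5° = 2.881 m; N'_5 = 311·cos25.5° − 12·2.881 = 246.1; c'Δl = 39.18; W sinα = 133.9
Slice 6: Δl = 2.0/cos36.1° = 2.475 m; N'_6 = 186·cos36.1° − 39·2.475 = 53.8; c'Δl = 33.66; W sinα = 109.6
Slice 7: Δl = 3.2/cos50.3° = 5.010 m; N'_7 = 147·cos50.3° − 10·5.010 = 43.8; c'Δl = 68.13; W sinα = 113.1
Σc'Δl = 241.7 kN/m; ΣN' = 858.0 kN/m; ΣW sinα = 463.3 kN/m
Resisting = 241.7 + 858.0·tan22.5° = 241.7 + 355.4 = 597.0 kN/m
FS = 597.0 / 463.3 = 1.289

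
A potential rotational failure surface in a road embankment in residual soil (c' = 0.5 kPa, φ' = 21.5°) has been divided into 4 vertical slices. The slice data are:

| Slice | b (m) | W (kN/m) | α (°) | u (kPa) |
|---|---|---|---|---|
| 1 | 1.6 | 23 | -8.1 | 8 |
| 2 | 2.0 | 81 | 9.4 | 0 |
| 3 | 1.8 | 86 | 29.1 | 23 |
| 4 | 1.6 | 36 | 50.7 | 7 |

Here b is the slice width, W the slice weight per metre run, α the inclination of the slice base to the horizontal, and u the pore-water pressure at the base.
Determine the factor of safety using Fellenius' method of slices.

Ordinary method of slices: FS = Σ[c'·Δl_i + (W_i cosα_i − u_i·Δl_i)·tanφ'] / Σ W_i sinα_i, with Δl_i = b_i / cosα_i.
Slice 1: Δl = 1.6/cos(-8.1°) = 1.616 m; N'_1 = 23·cos(-8.1°) − 8·1.616 = 9.8; c'Δl = 0.81; W sinα = -3.2
Slice 2: Δl = 2.0/cos9.4° = 2.027 m; N'_2 = 81·cos9.4° − 0·2.027 = 79.9; c'Δl = 1.01; W sinα = 13.2
Slice 3: Δl = 1.8/cos29.1° = 2.060 m; N'_3 = 86·cos29.1° − 23·2.060 = 27.8; c'Δl = 1.03; W sinα = 41.8
Slice 4: Δl = 1.6/cos50.7° = 2.526 m; N'_4 = 36·cos50.7° − 7·2.526 = 5.1; c'Δl = 1.26; W sinα = 27.9
Σc'Δl = 4.1 kN/m; ΣN' = 122.6 kN/m; ΣW sinα = 79.7 kN/m
Resisting = 4.1 + 122.6·tan21.5° = 4.1 + 48.3 = 52.4 kN/m
FS = 52.4 / 79.7 = 0.658

FS = 0.66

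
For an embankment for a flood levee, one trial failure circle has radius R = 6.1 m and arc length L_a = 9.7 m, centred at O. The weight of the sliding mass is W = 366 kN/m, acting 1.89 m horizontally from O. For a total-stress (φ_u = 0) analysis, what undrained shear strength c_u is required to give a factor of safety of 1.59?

c_u = 18.6 kPa

FS = c_u·L_a·R / (W·d), so c_u = FS·W·d / (L_a·R).
c_u = 1.59·366·1.89 / (9.70·6.1) = 1099.9 / 59.17 = 18.59 kPa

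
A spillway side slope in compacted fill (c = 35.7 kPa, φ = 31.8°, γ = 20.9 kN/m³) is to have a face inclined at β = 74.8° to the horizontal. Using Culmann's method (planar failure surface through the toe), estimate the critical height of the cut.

H_c = 20.86 m

Culmann's analysis gives the critical failure plane at α_cr = (β + φ)/2 = (74.8 + 31.8)/2 = 53.3°, and the critical height
H_c = (4c/γ) · sinβ cosφ / [1 − cos(β − φ)]
    = (4·35.7/20.9) · sin74.8°·cos31.8° / [1 − cos(43.0°)]
    = 6.833 · 0.9650·0.8499 / [1 − 0.7314]
    = 6.833 · 0.8202 / 0.2686
    = 20.86 m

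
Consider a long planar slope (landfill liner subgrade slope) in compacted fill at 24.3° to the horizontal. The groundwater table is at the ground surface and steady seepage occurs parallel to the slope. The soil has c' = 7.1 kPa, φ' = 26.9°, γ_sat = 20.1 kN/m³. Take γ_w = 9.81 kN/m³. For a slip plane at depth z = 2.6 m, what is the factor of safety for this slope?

FS = 0.94

With seepage parallel to the slope and the water table at the surface, the effective normal stress on the slip plane uses the buoyant unit weight γ' = γ_sat − γ_w while the driving shear stress uses γ_sat:
FS = [c' + γ' z cos²β tanφ'] / [γ_sat z sinβ cosβ]
γ' = 20.1 − 9.81 = 10.29 kN/m³
Numerator = 7.1 + 10.29·2.6·cos²24.3°·tan26.9° = 7.1 + 10.29·2.6·0.8307·0.5073 = 18.375 kPa
Denominator = 20.1·2.6·sin24.3°·cos24.3° = 20.1·2.6·0.4115·0.9114 = 19.600 kPa
FS = 18.375 / 19.600 = 0.937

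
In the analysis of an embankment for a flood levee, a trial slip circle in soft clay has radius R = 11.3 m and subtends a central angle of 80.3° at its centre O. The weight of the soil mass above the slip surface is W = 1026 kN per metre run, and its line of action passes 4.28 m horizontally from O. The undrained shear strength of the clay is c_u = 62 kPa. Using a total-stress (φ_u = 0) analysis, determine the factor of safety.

FS = 2.53

Taking moments about the centre O, the resisting moment is provided by the undrained shear strength acting along the arc:
Arc length L_a = R·θ = 11.3·(80.3°·π/180) = 11.3·1.4015 = 15.84 m
M_R = c_u·L_a·R = 62·15.84·11.3 = 11095.4 kN·m/m
M_D = W·d = 1026·4.28 = 4391.3 kN·m/m
FS = M_R / M_D = 11095.4 / 4391.3 = 2.527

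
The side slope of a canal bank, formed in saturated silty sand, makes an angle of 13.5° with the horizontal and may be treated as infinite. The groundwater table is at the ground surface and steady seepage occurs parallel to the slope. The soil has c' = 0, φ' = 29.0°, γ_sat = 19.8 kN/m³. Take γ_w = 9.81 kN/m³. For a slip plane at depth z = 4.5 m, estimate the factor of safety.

With seepage parallel to the slope and the water table at the surface, the effective normal stress on the slip plane uses the buoyant unit weight γ' = γ_sat − γ_w while the driving shear stress uses γ_sat:
FS = [c' + γ' z cos²β tanφ'] / [γ_sat z sinβ cosβ]
(For c' = 0 this reduces to FS = (γ'/γ_sat)·tanφ'/tanβ.)
γ' = 19.8 − 9.81 = 9.99 kN/m³
Numerator = 0.0 + 9.99·4.5·cos²13.5°·tan29.0° = 0.0 + 9.99·4.5·0.9455·0.5543 = 23.561 kPa
Denominator = 19.8·4.5·sin13.5°·cos13.5° = 19.8·4.5·0.2334·0.9724 = 20.225 kPa
FS = 23.561 / 20.225 = 1.165

FS = 1.16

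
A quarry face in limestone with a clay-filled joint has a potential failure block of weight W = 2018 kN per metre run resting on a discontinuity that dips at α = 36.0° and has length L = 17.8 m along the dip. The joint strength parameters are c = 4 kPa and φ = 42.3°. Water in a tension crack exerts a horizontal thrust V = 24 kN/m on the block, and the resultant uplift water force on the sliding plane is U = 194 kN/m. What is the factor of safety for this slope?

Resolving the block weight along and normal to the plane and applying the Mohr–Coulomb strength on the joint:
N' = W cosα − U − V sinα = 2018·cos36.0° − 194 − 24·sin36.0° = 1424.5 kN/m
Driving force T = W sinα + V cosα = 2018·sin36.0° + 24·cos36.0° = 1205.6 kN/m
Resisting force R = c·L + N'·tanφ = 4·17.8 + 1424.5·tan42.3° = 71.2 + 1296.2 = 1367.4 kN/m
FS = R / T = 1367.4 / 1205.6 = 1.134

FS = 1.13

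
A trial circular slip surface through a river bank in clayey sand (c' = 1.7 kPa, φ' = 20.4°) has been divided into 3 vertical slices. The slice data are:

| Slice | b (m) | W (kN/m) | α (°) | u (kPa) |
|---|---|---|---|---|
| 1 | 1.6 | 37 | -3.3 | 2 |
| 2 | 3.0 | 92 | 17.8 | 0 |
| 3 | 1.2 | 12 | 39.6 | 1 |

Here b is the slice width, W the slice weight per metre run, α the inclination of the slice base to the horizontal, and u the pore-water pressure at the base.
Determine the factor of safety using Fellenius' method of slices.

Ordinary method of slices: FS = Σ[c'·Δl_i + (W_i cosα_i − u_i·Δl_i)·tanφ'] / Σ W_i sinα_i, with Δl_i = b_i / cosα_i.
Slice 1: Δl = 1.6/cos(-3.3°) = 1.603 m; N'_1 = 37·cos(-3.3°) − 2·1.603 = 33.7; c'Δl = 2.72; W sinα = -2.1
Slice 2: Δl = 3.0/cos17.8° = 3.151 m; N'_2 = 92·cos17.8° − 0·3.151 = 87.6; c'Δl = 5.36; W sinα = 28.1
Slice 3: Δl = 1.2/cos39.6° = 1.557 m; N'_3 = 12·cos39.6° − 1·1.557 = 7.7; c'Δl = 2.65; W sinα = 7.6
Σc'Δl = 10.7 kN/m; ΣN' = 129.0 kN/m; ΣW sinα = 33.6 kN/m
Resisting = 10.7 + 129.0·tan20.4° = 10.7 + 48.0 = 58.7 kN/m
FS = 58.7 / 33.6 = 1.745

FS = 1.75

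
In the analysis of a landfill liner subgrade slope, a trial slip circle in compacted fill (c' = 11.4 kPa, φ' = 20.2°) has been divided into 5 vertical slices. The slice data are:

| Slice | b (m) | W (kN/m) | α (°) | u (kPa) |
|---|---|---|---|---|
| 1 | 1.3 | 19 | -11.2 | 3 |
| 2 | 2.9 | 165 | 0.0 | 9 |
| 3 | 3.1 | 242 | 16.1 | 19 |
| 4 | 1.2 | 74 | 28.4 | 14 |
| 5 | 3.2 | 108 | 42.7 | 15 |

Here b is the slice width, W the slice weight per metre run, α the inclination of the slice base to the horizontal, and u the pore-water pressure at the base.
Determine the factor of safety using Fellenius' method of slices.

Ordinary method of slices: FS = Σ[c'·Δl_i + (W_i cosα_i − u_i·Δl_i)·tanφ'] / Σ W_i sinα_i, with Δl_i = b_i / cosα_i.
Slice 1: Δl = 1.3/cos(-11.2°) = 1.325 m; N'_1 = 19·cos(-11.2°) − 3·1.325 = 14.7; c'Δl = 15.11; W sinα = -3.7
Slice 2: Δl = 2.9/cos0.0° = 2.900 m; N'_2 = 165·cos0.0° − 9·2.900 = 138.9; c'Δl = 33.06; W sinα = 0.0
Slice 3: Δl = 3.1/cos16.1° = 3.227 m; N'_3 = 242·cos16.1° − 19·3.227 = 171.2; c'Δl = 36.78; W sinα = 67.1
Slice 4: Δl = 1.2/cos28.4° = 1.364 m; N'_4 = 74·cos28.4° − 14·1.364 = 46.0; c'Δl = 15.55; W sinα = 35.2
Slice 5: Δl = 3.2/cos42.7° = 4.354 m; N'_5 = 108·cos42.7° − 15·4.354 = 14.1; c'Δl = 49.64; W sinα = 73.2
Σc'Δl = 150.1 kN/m; ΣN' = 384.8 kN/m; ΣW sinα = 171.9 kN/m
Resisting = 150.1 + 384.8·tan20.2° = 150.1 + 141.6 = 291.7 kN/m
FS = 291.7 / 171.9 = 1.697

FS = 1.70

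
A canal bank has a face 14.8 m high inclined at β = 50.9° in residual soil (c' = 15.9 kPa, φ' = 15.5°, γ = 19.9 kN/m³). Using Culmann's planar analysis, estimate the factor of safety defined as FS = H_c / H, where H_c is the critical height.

FS = 0.87

H_c = (4c'/γ) · sinβ cosφ' / [1 − cos(β − φ')]
    = (4·15.9/19.9) · sin50.9°·cos15.5° / [1 − cos35.4°]
    = 3.196 · 0.7478 / 0.1849 = 12.93 m
FS = H_c / H = 12.93 / 14.8 = 0.874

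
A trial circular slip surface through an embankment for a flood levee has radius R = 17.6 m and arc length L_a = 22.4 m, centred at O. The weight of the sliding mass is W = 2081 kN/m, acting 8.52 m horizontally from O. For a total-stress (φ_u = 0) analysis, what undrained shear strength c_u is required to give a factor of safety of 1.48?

FS = c_u·L_a·R / (W·d), so c_u = FS·W·d / (L_a·R).
c_u = 1.48·2081·8.52 / (22.40·17.6) = 26240.6 / 394.24 = 66.56 kPa

c_u = 66.6 kPa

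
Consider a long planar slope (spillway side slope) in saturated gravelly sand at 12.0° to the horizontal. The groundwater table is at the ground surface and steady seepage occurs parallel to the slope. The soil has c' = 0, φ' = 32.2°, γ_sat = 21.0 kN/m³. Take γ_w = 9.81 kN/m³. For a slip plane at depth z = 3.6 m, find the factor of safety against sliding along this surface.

FS = 1.58

With seepage parallel to the slope and the water table at the surface, the effective normal stress on the slip plane uses the buoyant unit weight γ' = γ_sat − γ_w while the driving shear stress uses γ_sat:
FS = [c' + γ' z cos²β tanφ'] / [γ_sat z sinβ cosβ]
(For c' = 0 this reduces to FS = (γ'/γ_sat)·tanφ'/tanβ.)
γ' = 21.0 − 9.81 = 11.19 kN/m³
Numerator = 0.0 + 11.19·3.6·cos²12.0°·tan32.2° = 0.0 + 11.19·3.6·0.9568·0.6297 = 24.272 kPa
Denominator = 21.0·3.6·sin12.0°·cos12.0° = 21.0·3.6·0.2079·0.9781 = 15.375 kPa
FS = 24.272 / 15.375 = 1.579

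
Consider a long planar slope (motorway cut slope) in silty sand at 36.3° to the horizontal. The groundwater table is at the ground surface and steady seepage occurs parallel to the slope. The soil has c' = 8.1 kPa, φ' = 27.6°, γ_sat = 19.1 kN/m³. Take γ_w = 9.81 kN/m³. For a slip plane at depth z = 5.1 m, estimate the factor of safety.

FS = 0.52

With seepage parallel to the slope and the water table at the surface, the effective normal stress on the slip plane uses the buoyant unit weight γ' = γ_sat − γ_w while the driving shear stress uses γ_sat:
FS = [c' + γ' z cos²β tanφ'] / [γ_sat z sinβ cosβ]
γ' = 19.1 − 9.81 = 9.29 kN/m³
Numerator = 8.1 + 9.29·5.1·cos²36.3°·tan27.6° = 8.1 + 9.29·5.1·0.6495·0.5228 = 24.188 kPa
Denominator = 19.1·5.1·sin36.3°·cos36.3° = 19.1·5.1·0.5920·0.8059 = 46.476 kPa
FS = 24.188 / 46.476 = 0.520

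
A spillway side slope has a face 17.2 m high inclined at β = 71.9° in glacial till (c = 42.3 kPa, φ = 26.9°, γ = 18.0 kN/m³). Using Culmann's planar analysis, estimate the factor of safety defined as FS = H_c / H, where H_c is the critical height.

FS = 1.58

H_c = (4c/γ) · sinβ cosφ / [1 − cos(β − φ)]
    = (4·42.3/18.0) · sin71.9°·cos26.9° / [1 − cos45.0°]
    = 9.400 · 0.8477 / 0.2929 = 27.20 m
FS = H_c / H = 27.20 / 17.2 = 1.582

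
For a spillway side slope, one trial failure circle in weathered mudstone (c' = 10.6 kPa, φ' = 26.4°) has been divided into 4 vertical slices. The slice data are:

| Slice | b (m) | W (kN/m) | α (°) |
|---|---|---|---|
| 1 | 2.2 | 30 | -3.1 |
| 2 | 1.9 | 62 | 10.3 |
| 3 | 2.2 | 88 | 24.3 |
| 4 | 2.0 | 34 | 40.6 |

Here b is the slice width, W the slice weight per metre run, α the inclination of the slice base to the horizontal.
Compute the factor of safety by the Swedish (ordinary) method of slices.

FS = 2.88

Ordinary method of slices: FS = Σ[c'·Δl_i + (W_i cosα_i)·tanφ'] / Σ W_i sinα_i, with Δl_i = b_i / cosα_i.
Slice 1: Δl = 2.2/cos(-3.1°) = 2.203 m; N'_1 = 30·cos(-3.1°) = 30.0; c'Δl = 23.35; W sinα = -1.6
Slice 2: Δl = 1.9/cos10.3° = 1.931 m; N'_2 = 62·cos10.3° = 61.0; c'Δl = 20.47; W sinα = 11.1
Slice 3: Δl = 2.2/cos24.3° = 2.414 m; N'_3 = 88·cos24.3° = 80.2; c'Δl = 25.59; W sinα = 36.2
Slice 4: Δl = 2.0/cos40.6° = 2.634 m; N'_4 = 34·cos40.6° = 25.8; c'Δl = 27.92; W sinα = 22.1
Σc'Δl = 97.3 kN/m; ΣN' = 197.0 kN/m; ΣW sinα = 67.8 kN/m
Resisting = 97.3 + 197.0·tan26.4° = 97.3 + 97.8 = 195.1 kN/m
FS = 195.1 / 67.8 = 2.878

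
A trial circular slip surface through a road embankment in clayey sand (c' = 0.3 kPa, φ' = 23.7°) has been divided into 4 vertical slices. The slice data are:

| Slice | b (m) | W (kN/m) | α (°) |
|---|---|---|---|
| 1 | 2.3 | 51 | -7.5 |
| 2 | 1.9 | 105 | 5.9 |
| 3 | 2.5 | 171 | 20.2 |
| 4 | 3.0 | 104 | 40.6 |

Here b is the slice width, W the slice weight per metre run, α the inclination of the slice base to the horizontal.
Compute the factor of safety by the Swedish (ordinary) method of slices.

Ordinary method of slices: FS = Σ[c'·Δl_i + (W_i cosα_i)·tanφ'] / Σ W_i sinα_i, with Δl_i = b_i / cosα_i.
Slice 1: Δl = 2.3/cos(-7.5°) = 2.320 m; N'_1 = 51·cos(-7.5°) = 50.6; c'Δl = 0.70; W sinα = -6.7
Slice 2: Δl = 1.9/cos5.9° = 1.910 m; N'_2 = 105·cos5.9° = 104.4; c'Δl = 0.57; W sinα = 10.8
Slice 3: Δl = 2.5/cos20.2° = 2.664 m; N'_3 = 171·cos20.2° = 160.5; c'Δl = 0.80; W sinα = 59.0
Slice 4: Δl = 3.0/cos40.6° = 3.951 m; N'_4 = 104·cos40.6° = 79.0; c'Δl = 1.19; W sinα = 67.7
Σc'Δl = 3.3 kN/m; ΣN' = 394.5 kN/m; ΣW sinα = 130.9 kN/m
Resisting = 3.3 + 394.5·tan23.7° = 3.3 + 173.2 = 176.4 kN/m
FS = 176.4 / 130.9 = 1.348

FS = 1.35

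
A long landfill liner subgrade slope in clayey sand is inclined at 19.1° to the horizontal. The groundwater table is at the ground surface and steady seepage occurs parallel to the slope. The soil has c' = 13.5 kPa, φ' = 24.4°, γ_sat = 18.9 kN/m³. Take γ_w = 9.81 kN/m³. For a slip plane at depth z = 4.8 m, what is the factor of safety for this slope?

With seepage parallel to the slope and the water table at the surface, the effective normal stress on the slip plane uses the buoyant unit weight γ' = γ_sat − γ_w while the driving shear stress uses γ_sat:
FS = [c' + γ' z cos²β tanφ'] / [γ_sat z sinβ cosβ]
γ' = 18.9 − 9.81 = 9.09 kN/m³
Numerator = 13.5 + 9.09·4.8·cos²19.1°·tan24.4° = 13.5 + 9.09·4.8·0.8929·0.4536 = 31.173 kPa
Denominator = 18.9·4.8·sin19.1°·cos19.1° = 18.9·4.8·0.3272·0.9449 = 28.051 kPa
FS = 31.173 / 28.051 = 1.111

FS = 1.11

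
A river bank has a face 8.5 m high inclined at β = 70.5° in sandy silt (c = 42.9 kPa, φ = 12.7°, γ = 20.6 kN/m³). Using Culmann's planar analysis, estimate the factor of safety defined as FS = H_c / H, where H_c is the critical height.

H_c = (4c/γ) · sinβ cosφ / [1 − cos(β − φ)]
    = (4·42.9/20.6) · sin70.5°·cos12.7° / [1 − cos57.8°]
    = 8.330 · 0.9196 / 0.4671 = 16.40 m
FS = H_c / H = 16.40 / 8.5 = 1.929

FS = 1.93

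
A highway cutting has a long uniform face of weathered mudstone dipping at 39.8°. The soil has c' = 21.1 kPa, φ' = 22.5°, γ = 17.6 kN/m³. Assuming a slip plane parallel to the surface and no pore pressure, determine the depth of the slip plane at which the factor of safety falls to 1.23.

z = 3.33 m

Setting FS = 1.23 in FS = [c' + γz cos²β tanφ'] / [γz sinβ cosβ] and solving for z:
z = c' / [γ cosβ (FS·sinβ − cosβ·tanφ')]
  = 21.1 / [17.6·cos39.8°·(1.23·sin39.8° − cos39.8°·tan22.5°)]
  = 21.1 / [17.6·0.7683·(1.23·0.6401 − 0.7683·0.4142)]
  = 21.1 / 6.3431 = 3.326 m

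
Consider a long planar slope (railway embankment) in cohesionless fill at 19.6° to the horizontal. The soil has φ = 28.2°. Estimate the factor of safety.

For a dry cohesionless infinite slope the factor of safety is FS = tanφ / tanβ.
FS = tan28.2° / tan19.6° = 0.5362 / 0.3561 = 1.506

FS = 1.51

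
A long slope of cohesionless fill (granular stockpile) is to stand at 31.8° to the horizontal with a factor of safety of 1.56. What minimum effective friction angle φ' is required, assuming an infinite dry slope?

φ' = 44.0°

FS = tanφ'/tanβ ⇒ tanφ' = FS · tanβ = 1.56 · tan31.8° = 0.9672
φ' = arctan(0.9672) = 44.05°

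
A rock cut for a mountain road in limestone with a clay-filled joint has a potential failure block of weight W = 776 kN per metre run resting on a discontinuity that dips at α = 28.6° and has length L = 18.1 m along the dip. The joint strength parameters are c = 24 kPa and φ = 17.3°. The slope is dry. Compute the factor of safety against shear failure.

Resolving the block weight along and normal to the plane and applying the Mohr–Coulomb strength on the joint:
N' = W cosα = 776·cos28.6° = 681.3 kN/m
Driving force T = W sinα = 776·sin28.6° = 371.5 kN/m
Resisting force R = c·L + N'·tanφ = 24·18.1 + 681.3·tan17.3° = 434.4 + 212.2 = 646.6 kN/m
FS = R / T = 646.6 / 371.5 = 1.741

FS = 1.74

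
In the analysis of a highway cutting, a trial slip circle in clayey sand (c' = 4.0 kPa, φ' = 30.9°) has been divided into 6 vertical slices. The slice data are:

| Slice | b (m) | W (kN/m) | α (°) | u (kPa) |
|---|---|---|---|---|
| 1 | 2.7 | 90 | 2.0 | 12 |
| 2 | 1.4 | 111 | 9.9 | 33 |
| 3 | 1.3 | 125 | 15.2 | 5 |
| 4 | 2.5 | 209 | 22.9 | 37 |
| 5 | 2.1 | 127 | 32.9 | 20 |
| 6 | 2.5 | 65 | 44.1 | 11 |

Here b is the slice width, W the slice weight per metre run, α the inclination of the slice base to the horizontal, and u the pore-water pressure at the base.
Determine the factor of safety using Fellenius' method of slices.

Ordinary method of slices: FS = Σ[c'·Δl_i + (W_i cosα_i − u_i·Δl_i)·tanφ'] / Σ W_i sinα_i, with Δl_i = b_i / cosα_i.
Slice 1: Δl = 2.7/cos2.0° = 2.702 m; N'_1 = 90·cos2.0° − 12·2.702 = 57.5; c'Δl = 10.81; W sinα = 3.1
Slice 2: Δl = 1.4/cos9.9° = 1.421 m; N'_2 = 111·cos9.9° − 33·1.421 = 62.4; c'Δl = 5.68; W sinα = 19.1
Slice 3: Δl = 1.3/cos15.2° = 1.347 m; N'_3 = 125·cos15.2° − 5·1.347 = 113.9; c'Δl = 5.39; W sinα = 32.8
Slice 4: Δl = 2.5/cos22.9° = 2.714 m; N'_4 = 209·cos22.9° − 37·2.714 = 92.1; c'Δl = 10.86; W sinα = 81.3
Slice 5: Δl = 2.1/cos32.9° = 2.501 m; N'_5 = 127·cos32.9° − 20·2.501 = 56.6; c'Δl = 10.00; W sinα = 69.0
Slice 6: Δl = 2.5/cos44.1° = 3.481 m; N'_6 = 65·cos44.1° − 11·3.481 = 8.4; c'Δl = 13.93; W sinα = 45.2
Σc'Δl = 56.7 kN/m; ΣN' = 391.0 kN/m; ΣW sinα = 250.5 kN/m
Resisting = 56.7 + 391.0·tan30.9° = 56.7 + 234.0 = 290.7 kN/m
FS = 290.7 / 250.5 = 1.160

FS = 1.16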